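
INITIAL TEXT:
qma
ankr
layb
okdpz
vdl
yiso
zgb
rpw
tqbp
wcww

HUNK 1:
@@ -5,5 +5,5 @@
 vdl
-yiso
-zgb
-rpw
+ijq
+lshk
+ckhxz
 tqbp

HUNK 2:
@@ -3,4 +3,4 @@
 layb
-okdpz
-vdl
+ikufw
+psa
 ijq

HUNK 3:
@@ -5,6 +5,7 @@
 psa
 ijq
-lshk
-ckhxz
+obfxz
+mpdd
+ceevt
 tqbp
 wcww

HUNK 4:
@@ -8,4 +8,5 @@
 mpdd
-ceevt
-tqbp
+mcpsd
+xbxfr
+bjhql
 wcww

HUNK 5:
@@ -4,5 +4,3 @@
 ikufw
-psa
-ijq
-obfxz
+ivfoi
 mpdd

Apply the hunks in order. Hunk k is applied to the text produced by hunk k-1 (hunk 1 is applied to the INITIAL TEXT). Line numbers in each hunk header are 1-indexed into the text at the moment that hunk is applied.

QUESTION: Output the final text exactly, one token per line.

Hunk 1: at line 5 remove [yiso,zgb,rpw] add [ijq,lshk,ckhxz] -> 10 lines: qma ankr layb okdpz vdl ijq lshk ckhxz tqbp wcww
Hunk 2: at line 3 remove [okdpz,vdl] add [ikufw,psa] -> 10 lines: qma ankr layb ikufw psa ijq lshk ckhxz tqbp wcww
Hunk 3: at line 5 remove [lshk,ckhxz] add [obfxz,mpdd,ceevt] -> 11 lines: qma ankr layb ikufw psa ijq obfxz mpdd ceevt tqbp wcww
Hunk 4: at line 8 remove [ceevt,tqbp] add [mcpsd,xbxfr,bjhql] -> 12 lines: qma ankr layb ikufw psa ijq obfxz mpdd mcpsd xbxfr bjhql wcww
Hunk 5: at line 4 remove [psa,ijq,obfxz] add [ivfoi] -> 10 lines: qma ankr layb ikufw ivfoi mpdd mcpsd xbxfr bjhql wcww

Answer: qma
ankr
layb
ikufw
ivfoi
mpdd
mcpsd
xbxfr
bjhql
wcww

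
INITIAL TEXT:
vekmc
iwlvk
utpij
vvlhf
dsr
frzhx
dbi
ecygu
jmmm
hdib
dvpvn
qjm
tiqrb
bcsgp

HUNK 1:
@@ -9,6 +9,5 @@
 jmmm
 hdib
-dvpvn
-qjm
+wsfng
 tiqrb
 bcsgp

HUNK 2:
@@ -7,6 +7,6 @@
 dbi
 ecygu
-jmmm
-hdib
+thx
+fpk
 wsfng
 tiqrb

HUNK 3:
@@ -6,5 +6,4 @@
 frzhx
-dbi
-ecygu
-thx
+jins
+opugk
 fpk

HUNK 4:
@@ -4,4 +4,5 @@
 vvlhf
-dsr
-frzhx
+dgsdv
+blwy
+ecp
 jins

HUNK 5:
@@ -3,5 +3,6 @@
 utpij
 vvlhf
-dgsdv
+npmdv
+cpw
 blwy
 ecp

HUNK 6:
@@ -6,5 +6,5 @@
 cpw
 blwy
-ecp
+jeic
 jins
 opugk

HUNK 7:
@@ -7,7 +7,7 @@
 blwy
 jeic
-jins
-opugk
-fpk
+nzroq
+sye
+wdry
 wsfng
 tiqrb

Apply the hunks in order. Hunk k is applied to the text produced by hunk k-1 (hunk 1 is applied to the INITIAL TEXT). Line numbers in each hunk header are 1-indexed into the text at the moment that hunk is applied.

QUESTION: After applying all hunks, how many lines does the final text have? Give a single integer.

Answer: 14

Derivation:
Hunk 1: at line 9 remove [dvpvn,qjm] add [wsfng] -> 13 lines: vekmc iwlvk utpij vvlhf dsr frzhx dbi ecygu jmmm hdib wsfng tiqrb bcsgp
Hunk 2: at line 7 remove [jmmm,hdib] add [thx,fpk] -> 13 lines: vekmc iwlvk utpij vvlhf dsr frzhx dbi ecygu thx fpk wsfng tiqrb bcsgp
Hunk 3: at line 6 remove [dbi,ecygu,thx] add [jins,opugk] -> 12 lines: vekmc iwlvk utpij vvlhf dsr frzhx jins opugk fpk wsfng tiqrb bcsgp
Hunk 4: at line 4 remove [dsr,frzhx] add [dgsdv,blwy,ecp] -> 13 lines: vekmc iwlvk utpij vvlhf dgsdv blwy ecp jins opugk fpk wsfng tiqrb bcsgp
Hunk 5: at line 3 remove [dgsdv] add [npmdv,cpw] -> 14 lines: vekmc iwlvk utpij vvlhf npmdv cpw blwy ecp jins opugk fpk wsfng tiqrb bcsgp
Hunk 6: at line 6 remove [ecp] add [jeic] -> 14 lines: vekmc iwlvk utpij vvlhf npmdv cpw blwy jeic jins opugk fpk wsfng tiqrb bcsgp
Hunk 7: at line 7 remove [jins,opugk,fpk] add [nzroq,sye,wdry] -> 14 lines: vekmc iwlvk utpij vvlhf npmdv cpw blwy jeic nzroq sye wdry wsfng tiqrb bcsgp
Final line count: 14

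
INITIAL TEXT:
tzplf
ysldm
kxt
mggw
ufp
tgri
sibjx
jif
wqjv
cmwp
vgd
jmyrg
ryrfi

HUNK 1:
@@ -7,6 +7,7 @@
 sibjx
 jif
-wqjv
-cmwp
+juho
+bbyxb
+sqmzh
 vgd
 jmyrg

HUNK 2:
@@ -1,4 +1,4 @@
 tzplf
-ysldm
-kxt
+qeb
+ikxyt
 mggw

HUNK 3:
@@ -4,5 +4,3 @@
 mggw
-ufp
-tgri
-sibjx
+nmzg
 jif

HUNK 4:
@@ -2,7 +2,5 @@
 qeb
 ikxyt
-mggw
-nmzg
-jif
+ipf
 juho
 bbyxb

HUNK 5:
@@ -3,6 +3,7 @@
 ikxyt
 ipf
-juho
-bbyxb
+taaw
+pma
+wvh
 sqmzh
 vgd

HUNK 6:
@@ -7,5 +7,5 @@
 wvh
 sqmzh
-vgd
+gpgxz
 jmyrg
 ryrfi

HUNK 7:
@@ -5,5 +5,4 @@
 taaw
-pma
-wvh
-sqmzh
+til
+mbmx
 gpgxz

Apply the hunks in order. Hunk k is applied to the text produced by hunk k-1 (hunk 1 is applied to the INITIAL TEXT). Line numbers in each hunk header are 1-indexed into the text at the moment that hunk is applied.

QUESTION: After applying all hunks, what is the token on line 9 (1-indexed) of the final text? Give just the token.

Hunk 1: at line 7 remove [wqjv,cmwp] add [juho,bbyxb,sqmzh] -> 14 lines: tzplf ysldm kxt mggw ufp tgri sibjx jif juho bbyxb sqmzh vgd jmyrg ryrfi
Hunk 2: at line 1 remove [ysldm,kxt] add [qeb,ikxyt] -> 14 lines: tzplf qeb ikxyt mggw ufp tgri sibjx jif juho bbyxb sqmzh vgd jmyrg ryrfi
Hunk 3: at line 4 remove [ufp,tgri,sibjx] add [nmzg] -> 12 lines: tzplf qeb ikxyt mggw nmzg jif juho bbyxb sqmzh vgd jmyrg ryrfi
Hunk 4: at line 2 remove [mggw,nmzg,jif] add [ipf] -> 10 lines: tzplf qeb ikxyt ipf juho bbyxb sqmzh vgd jmyrg ryrfi
Hunk 5: at line 3 remove [juho,bbyxb] add [taaw,pma,wvh] -> 11 lines: tzplf qeb ikxyt ipf taaw pma wvh sqmzh vgd jmyrg ryrfi
Hunk 6: at line 7 remove [vgd] add [gpgxz] -> 11 lines: tzplf qeb ikxyt ipf taaw pma wvh sqmzh gpgxz jmyrg ryrfi
Hunk 7: at line 5 remove [pma,wvh,sqmzh] add [til,mbmx] -> 10 lines: tzplf qeb ikxyt ipf taaw til mbmx gpgxz jmyrg ryrfi
Final line 9: jmyrg

Answer: jmyrg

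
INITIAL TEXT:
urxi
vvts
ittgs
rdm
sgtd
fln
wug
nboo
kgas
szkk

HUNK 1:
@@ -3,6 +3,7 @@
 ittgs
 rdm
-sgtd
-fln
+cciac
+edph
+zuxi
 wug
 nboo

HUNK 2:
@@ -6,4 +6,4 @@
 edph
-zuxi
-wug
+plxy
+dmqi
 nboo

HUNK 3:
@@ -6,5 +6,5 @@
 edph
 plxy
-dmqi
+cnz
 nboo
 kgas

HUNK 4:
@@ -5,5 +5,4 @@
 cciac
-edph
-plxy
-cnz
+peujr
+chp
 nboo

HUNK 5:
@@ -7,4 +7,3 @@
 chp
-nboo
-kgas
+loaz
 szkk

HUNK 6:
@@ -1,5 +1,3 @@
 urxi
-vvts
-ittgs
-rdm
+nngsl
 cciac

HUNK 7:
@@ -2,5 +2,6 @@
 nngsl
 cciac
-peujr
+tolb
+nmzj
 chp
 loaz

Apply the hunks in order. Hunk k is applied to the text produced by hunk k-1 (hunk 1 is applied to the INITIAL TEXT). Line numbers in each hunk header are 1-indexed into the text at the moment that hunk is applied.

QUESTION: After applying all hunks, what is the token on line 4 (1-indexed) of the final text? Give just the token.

Answer: tolb

Derivation:
Hunk 1: at line 3 remove [sgtd,fln] add [cciac,edph,zuxi] -> 11 lines: urxi vvts ittgs rdm cciac edph zuxi wug nboo kgas szkk
Hunk 2: at line 6 remove [zuxi,wug] add [plxy,dmqi] -> 11 lines: urxi vvts ittgs rdm cciac edph plxy dmqi nboo kgas szkk
Hunk 3: at line 6 remove [dmqi] add [cnz] -> 11 lines: urxi vvts ittgs rdm cciac edph plxy cnz nboo kgas szkk
Hunk 4: at line 5 remove [edph,plxy,cnz] add [peujr,chp] -> 10 lines: urxi vvts ittgs rdm cciac peujr chp nboo kgas szkk
Hunk 5: at line 7 remove [nboo,kgas] add [loaz] -> 9 lines: urxi vvts ittgs rdm cciac peujr chp loaz szkk
Hunk 6: at line 1 remove [vvts,ittgs,rdm] add [nngsl] -> 7 lines: urxi nngsl cciac peujr chp loaz szkk
Hunk 7: at line 2 remove [peujr] add [tolb,nmzj] -> 8 lines: urxi nngsl cciac tolb nmzj chp loaz szkk
Final line 4: tolb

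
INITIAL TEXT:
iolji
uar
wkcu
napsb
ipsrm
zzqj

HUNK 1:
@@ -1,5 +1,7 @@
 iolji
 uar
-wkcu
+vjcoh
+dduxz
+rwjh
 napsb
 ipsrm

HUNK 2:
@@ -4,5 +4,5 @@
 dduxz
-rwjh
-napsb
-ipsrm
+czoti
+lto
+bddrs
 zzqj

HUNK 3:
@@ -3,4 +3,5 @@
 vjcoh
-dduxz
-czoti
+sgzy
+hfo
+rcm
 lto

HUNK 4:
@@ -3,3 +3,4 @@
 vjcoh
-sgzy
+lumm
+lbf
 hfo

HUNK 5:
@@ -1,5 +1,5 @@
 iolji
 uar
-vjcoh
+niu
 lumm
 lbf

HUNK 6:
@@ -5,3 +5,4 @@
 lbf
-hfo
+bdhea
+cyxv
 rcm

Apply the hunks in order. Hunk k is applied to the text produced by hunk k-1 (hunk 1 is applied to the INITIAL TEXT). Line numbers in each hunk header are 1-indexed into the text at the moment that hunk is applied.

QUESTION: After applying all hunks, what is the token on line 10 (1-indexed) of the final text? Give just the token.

Answer: bddrs

Derivation:
Hunk 1: at line 1 remove [wkcu] add [vjcoh,dduxz,rwjh] -> 8 lines: iolji uar vjcoh dduxz rwjh napsb ipsrm zzqj
Hunk 2: at line 4 remove [rwjh,napsb,ipsrm] add [czoti,lto,bddrs] -> 8 lines: iolji uar vjcoh dduxz czoti lto bddrs zzqj
Hunk 3: at line 3 remove [dduxz,czoti] add [sgzy,hfo,rcm] -> 9 lines: iolji uar vjcoh sgzy hfo rcm lto bddrs zzqj
Hunk 4: at line 3 remove [sgzy] add [lumm,lbf] -> 10 lines: iolji uar vjcoh lumm lbf hfo rcm lto bddrs zzqj
Hunk 5: at line 1 remove [vjcoh] add [niu] -> 10 lines: iolji uar niu lumm lbf hfo rcm lto bddrs zzqj
Hunk 6: at line 5 remove [hfo] add [bdhea,cyxv] -> 11 lines: iolji uar niu lumm lbf bdhea cyxv rcm lto bddrs zzqj
Final line 10: bddrs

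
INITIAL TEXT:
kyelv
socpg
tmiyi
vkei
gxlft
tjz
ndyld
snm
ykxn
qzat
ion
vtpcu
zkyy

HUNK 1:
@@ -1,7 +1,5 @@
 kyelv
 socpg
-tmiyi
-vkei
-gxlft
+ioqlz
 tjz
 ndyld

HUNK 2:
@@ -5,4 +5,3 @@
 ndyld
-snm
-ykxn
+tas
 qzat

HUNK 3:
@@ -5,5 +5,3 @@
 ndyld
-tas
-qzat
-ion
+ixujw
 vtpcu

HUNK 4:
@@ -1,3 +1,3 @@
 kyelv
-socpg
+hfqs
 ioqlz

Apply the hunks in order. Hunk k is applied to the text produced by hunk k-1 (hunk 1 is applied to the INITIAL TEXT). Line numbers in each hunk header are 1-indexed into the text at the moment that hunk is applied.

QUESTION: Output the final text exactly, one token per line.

Hunk 1: at line 1 remove [tmiyi,vkei,gxlft] add [ioqlz] -> 11 lines: kyelv socpg ioqlz tjz ndyld snm ykxn qzat ion vtpcu zkyy
Hunk 2: at line 5 remove [snm,ykxn] add [tas] -> 10 lines: kyelv socpg ioqlz tjz ndyld tas qzat ion vtpcu zkyy
Hunk 3: at line 5 remove [tas,qzat,ion] add [ixujw] -> 8 lines: kyelv socpg ioqlz tjz ndyld ixujw vtpcu zkyy
Hunk 4: at line 1 remove [socpg] add [hfqs] -> 8 lines: kyelv hfqs ioqlz tjz ndyld ixujw vtpcu zkyy

Answer: kyelv
hfqs
ioqlz
tjz
ndyld
ixujw
vtpcu
zkyy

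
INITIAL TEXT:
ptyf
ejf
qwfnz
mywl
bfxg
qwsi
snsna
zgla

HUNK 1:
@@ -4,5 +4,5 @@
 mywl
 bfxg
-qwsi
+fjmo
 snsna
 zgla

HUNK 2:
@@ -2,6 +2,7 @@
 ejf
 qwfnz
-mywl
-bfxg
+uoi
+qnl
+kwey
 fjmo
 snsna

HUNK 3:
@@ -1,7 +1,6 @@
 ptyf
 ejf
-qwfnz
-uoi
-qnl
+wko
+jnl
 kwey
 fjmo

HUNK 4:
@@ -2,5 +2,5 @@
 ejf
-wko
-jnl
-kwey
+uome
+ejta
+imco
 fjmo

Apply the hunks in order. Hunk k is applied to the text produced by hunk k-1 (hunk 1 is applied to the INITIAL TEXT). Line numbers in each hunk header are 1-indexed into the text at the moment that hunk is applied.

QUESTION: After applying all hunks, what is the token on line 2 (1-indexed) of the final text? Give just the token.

Answer: ejf

Derivation:
Hunk 1: at line 4 remove [qwsi] add [fjmo] -> 8 lines: ptyf ejf qwfnz mywl bfxg fjmo snsna zgla
Hunk 2: at line 2 remove [mywl,bfxg] add [uoi,qnl,kwey] -> 9 lines: ptyf ejf qwfnz uoi qnl kwey fjmo snsna zgla
Hunk 3: at line 1 remove [qwfnz,uoi,qnl] add [wko,jnl] -> 8 lines: ptyf ejf wko jnl kwey fjmo snsna zgla
Hunk 4: at line 2 remove [wko,jnl,kwey] add [uome,ejta,imco] -> 8 lines: ptyf ejf uome ejta imco fjmo snsna zgla
Final line 2: ejf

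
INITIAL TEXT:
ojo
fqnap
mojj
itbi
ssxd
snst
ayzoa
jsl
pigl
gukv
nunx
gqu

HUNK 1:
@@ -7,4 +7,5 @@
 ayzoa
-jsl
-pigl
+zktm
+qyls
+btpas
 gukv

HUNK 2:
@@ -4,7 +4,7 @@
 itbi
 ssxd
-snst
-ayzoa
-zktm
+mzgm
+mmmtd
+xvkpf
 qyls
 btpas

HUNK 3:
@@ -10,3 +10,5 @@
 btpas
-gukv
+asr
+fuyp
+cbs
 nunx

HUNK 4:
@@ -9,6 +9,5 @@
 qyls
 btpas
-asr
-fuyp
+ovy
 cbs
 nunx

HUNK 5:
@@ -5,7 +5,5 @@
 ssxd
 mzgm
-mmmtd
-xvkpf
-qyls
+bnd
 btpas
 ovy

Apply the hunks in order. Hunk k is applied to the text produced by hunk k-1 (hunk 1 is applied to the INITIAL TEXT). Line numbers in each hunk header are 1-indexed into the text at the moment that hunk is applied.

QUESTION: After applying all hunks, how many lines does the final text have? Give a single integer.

Answer: 12

Derivation:
Hunk 1: at line 7 remove [jsl,pigl] add [zktm,qyls,btpas] -> 13 lines: ojo fqnap mojj itbi ssxd snst ayzoa zktm qyls btpas gukv nunx gqu
Hunk 2: at line 4 remove [snst,ayzoa,zktm] add [mzgm,mmmtd,xvkpf] -> 13 lines: ojo fqnap mojj itbi ssxd mzgm mmmtd xvkpf qyls btpas gukv nunx gqu
Hunk 3: at line 10 remove [gukv] add [asr,fuyp,cbs] -> 15 lines: ojo fqnap mojj itbi ssxd mzgm mmmtd xvkpf qyls btpas asr fuyp cbs nunx gqu
Hunk 4: at line 9 remove [asr,fuyp] add [ovy] -> 14 lines: ojo fqnap mojj itbi ssxd mzgm mmmtd xvkpf qyls btpas ovy cbs nunx gqu
Hunk 5: at line 5 remove [mmmtd,xvkpf,qyls] add [bnd] -> 12 lines: ojo fqnap mojj itbi ssxd mzgm bnd btpas ovy cbs nunx gqu
Final line count: 12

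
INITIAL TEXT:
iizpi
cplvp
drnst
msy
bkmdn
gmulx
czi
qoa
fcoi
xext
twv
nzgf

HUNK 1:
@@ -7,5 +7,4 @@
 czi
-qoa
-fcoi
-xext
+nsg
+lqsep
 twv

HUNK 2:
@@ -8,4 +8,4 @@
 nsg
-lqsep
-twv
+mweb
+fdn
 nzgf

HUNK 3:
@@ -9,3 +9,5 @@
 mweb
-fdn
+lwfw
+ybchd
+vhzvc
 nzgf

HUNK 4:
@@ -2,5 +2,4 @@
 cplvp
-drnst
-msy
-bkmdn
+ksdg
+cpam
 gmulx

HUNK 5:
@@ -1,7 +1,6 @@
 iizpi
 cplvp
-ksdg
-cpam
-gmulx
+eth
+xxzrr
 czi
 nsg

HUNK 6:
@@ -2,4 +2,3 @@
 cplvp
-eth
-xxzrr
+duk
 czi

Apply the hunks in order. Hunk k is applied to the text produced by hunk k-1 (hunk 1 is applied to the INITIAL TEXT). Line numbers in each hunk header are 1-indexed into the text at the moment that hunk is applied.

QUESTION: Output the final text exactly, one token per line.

Hunk 1: at line 7 remove [qoa,fcoi,xext] add [nsg,lqsep] -> 11 lines: iizpi cplvp drnst msy bkmdn gmulx czi nsg lqsep twv nzgf
Hunk 2: at line 8 remove [lqsep,twv] add [mweb,fdn] -> 11 lines: iizpi cplvp drnst msy bkmdn gmulx czi nsg mweb fdn nzgf
Hunk 3: at line 9 remove [fdn] add [lwfw,ybchd,vhzvc] -> 13 lines: iizpi cplvp drnst msy bkmdn gmulx czi nsg mweb lwfw ybchd vhzvc nzgf
Hunk 4: at line 2 remove [drnst,msy,bkmdn] add [ksdg,cpam] -> 12 lines: iizpi cplvp ksdg cpam gmulx czi nsg mweb lwfw ybchd vhzvc nzgf
Hunk 5: at line 1 remove [ksdg,cpam,gmulx] add [eth,xxzrr] -> 11 lines: iizpi cplvp eth xxzrr czi nsg mweb lwfw ybchd vhzvc nzgf
Hunk 6: at line 2 remove [eth,xxzrr] add [duk] -> 10 lines: iizpi cplvp duk czi nsg mweb lwfw ybchd vhzvc nzgf

Answer: iizpi
cplvp
duk
czi
nsg
mweb
lwfw
ybchd
vhzvc
nzgf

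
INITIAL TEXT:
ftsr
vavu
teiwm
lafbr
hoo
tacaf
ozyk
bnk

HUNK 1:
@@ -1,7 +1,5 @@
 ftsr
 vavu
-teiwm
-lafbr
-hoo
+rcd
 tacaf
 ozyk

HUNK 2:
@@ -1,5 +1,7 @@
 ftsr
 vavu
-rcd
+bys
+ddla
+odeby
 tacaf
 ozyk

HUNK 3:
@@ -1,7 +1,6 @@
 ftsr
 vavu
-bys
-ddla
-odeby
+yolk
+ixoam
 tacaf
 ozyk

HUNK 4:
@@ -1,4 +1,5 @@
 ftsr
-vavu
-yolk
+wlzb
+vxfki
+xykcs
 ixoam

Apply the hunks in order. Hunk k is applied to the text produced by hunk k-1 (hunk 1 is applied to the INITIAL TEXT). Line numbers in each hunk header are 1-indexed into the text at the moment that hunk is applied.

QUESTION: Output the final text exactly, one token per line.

Answer: ftsr
wlzb
vxfki
xykcs
ixoam
tacaf
ozyk
bnk

Derivation:
Hunk 1: at line 1 remove [teiwm,lafbr,hoo] add [rcd] -> 6 lines: ftsr vavu rcd tacaf ozyk bnk
Hunk 2: at line 1 remove [rcd] add [bys,ddla,odeby] -> 8 lines: ftsr vavu bys ddla odeby tacaf ozyk bnk
Hunk 3: at line 1 remove [bys,ddla,odeby] add [yolk,ixoam] -> 7 lines: ftsr vavu yolk ixoam tacaf ozyk bnk
Hunk 4: at line 1 remove [vavu,yolk] add [wlzb,vxfki,xykcs] -> 8 lines: ftsr wlzb vxfki xykcs ixoam tacaf ozyk bnk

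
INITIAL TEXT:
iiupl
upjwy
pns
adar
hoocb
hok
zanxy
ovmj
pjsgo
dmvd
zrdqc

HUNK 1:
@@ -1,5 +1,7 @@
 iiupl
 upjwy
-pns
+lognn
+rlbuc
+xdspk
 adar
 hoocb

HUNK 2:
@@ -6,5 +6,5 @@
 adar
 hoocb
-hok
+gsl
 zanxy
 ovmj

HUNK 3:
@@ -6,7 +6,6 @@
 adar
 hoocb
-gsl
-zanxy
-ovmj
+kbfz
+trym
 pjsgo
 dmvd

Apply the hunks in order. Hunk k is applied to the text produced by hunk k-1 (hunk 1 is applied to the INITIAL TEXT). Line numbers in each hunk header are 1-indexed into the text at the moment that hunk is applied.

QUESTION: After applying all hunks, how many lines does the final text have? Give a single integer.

Hunk 1: at line 1 remove [pns] add [lognn,rlbuc,xdspk] -> 13 lines: iiupl upjwy lognn rlbuc xdspk adar hoocb hok zanxy ovmj pjsgo dmvd zrdqc
Hunk 2: at line 6 remove [hok] add [gsl] -> 13 lines: iiupl upjwy lognn rlbuc xdspk adar hoocb gsl zanxy ovmj pjsgo dmvd zrdqc
Hunk 3: at line 6 remove [gsl,zanxy,ovmj] add [kbfz,trym] -> 12 lines: iiupl upjwy lognn rlbuc xdspk adar hoocb kbfz trym pjsgo dmvd zrdqc
Final line count: 12

Answer: 12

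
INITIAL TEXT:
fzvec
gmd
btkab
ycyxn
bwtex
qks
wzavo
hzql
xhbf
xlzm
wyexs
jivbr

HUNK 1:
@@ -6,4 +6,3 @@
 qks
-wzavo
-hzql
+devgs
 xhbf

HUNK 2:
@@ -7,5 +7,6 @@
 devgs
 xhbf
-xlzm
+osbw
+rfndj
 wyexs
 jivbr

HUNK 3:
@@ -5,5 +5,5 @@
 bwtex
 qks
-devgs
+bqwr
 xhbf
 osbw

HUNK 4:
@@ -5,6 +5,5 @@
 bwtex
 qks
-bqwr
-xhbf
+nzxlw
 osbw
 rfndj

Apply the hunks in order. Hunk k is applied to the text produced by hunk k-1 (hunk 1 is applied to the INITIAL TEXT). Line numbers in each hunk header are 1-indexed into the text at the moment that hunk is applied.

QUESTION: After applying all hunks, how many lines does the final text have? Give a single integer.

Hunk 1: at line 6 remove [wzavo,hzql] add [devgs] -> 11 lines: fzvec gmd btkab ycyxn bwtex qks devgs xhbf xlzm wyexs jivbr
Hunk 2: at line 7 remove [xlzm] add [osbw,rfndj] -> 12 lines: fzvec gmd btkab ycyxn bwtex qks devgs xhbf osbw rfndj wyexs jivbr
Hunk 3: at line 5 remove [devgs] add [bqwr] -> 12 lines: fzvec gmd btkab ycyxn bwtex qks bqwr xhbf osbw rfndj wyexs jivbr
Hunk 4: at line 5 remove [bqwr,xhbf] add [nzxlw] -> 11 lines: fzvec gmd btkab ycyxn bwtex qks nzxlw osbw rfndj wyexs jivbr
Final line count: 11

Answer: 11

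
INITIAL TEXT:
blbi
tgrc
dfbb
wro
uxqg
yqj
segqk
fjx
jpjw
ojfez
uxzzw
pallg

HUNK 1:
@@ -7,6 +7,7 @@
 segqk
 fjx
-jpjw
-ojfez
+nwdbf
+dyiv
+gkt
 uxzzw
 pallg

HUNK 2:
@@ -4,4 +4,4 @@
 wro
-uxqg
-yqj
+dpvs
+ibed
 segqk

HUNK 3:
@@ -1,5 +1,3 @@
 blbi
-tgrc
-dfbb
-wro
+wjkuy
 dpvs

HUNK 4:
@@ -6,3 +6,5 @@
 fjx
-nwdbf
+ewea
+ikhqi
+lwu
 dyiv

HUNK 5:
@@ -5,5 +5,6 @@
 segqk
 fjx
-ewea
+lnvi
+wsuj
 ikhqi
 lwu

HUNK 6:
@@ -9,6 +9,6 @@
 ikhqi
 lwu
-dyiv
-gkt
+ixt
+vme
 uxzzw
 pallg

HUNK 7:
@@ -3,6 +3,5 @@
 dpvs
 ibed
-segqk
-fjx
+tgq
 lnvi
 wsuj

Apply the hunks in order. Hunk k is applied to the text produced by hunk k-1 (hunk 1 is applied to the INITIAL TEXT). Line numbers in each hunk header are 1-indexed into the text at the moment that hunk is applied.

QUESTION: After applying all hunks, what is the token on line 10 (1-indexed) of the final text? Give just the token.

Answer: ixt

Derivation:
Hunk 1: at line 7 remove [jpjw,ojfez] add [nwdbf,dyiv,gkt] -> 13 lines: blbi tgrc dfbb wro uxqg yqj segqk fjx nwdbf dyiv gkt uxzzw pallg
Hunk 2: at line 4 remove [uxqg,yqj] add [dpvs,ibed] -> 13 lines: blbi tgrc dfbb wro dpvs ibed segqk fjx nwdbf dyiv gkt uxzzw pallg
Hunk 3: at line 1 remove [tgrc,dfbb,wro] add [wjkuy] -> 11 lines: blbi wjkuy dpvs ibed segqk fjx nwdbf dyiv gkt uxzzw pallg
Hunk 4: at line 6 remove [nwdbf] add [ewea,ikhqi,lwu] -> 13 lines: blbi wjkuy dpvs ibed segqk fjx ewea ikhqi lwu dyiv gkt uxzzw pallg
Hunk 5: at line 5 remove [ewea] add [lnvi,wsuj] -> 14 lines: blbi wjkuy dpvs ibed segqk fjx lnvi wsuj ikhqi lwu dyiv gkt uxzzw pallg
Hunk 6: at line 9 remove [dyiv,gkt] add [ixt,vme] -> 14 lines: blbi wjkuy dpvs ibed segqk fjx lnvi wsuj ikhqi lwu ixt vme uxzzw pallg
Hunk 7: at line 3 remove [segqk,fjx] add [tgq] -> 13 lines: blbi wjkuy dpvs ibed tgq lnvi wsuj ikhqi lwu ixt vme uxzzw pallg
Final line 10: ixt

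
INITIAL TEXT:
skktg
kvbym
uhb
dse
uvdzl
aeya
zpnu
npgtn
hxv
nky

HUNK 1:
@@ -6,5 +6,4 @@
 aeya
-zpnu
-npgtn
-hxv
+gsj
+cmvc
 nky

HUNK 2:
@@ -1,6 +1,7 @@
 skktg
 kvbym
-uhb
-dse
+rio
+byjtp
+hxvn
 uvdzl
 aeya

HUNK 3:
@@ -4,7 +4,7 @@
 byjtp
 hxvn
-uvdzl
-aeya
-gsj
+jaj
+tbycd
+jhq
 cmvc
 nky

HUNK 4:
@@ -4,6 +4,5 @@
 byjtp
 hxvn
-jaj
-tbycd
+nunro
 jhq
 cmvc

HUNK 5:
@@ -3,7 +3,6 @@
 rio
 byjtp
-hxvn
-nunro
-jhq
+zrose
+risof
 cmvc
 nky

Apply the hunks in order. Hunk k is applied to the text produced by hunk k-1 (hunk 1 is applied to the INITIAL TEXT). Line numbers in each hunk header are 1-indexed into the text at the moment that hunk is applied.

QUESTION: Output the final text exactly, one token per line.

Hunk 1: at line 6 remove [zpnu,npgtn,hxv] add [gsj,cmvc] -> 9 lines: skktg kvbym uhb dse uvdzl aeya gsj cmvc nky
Hunk 2: at line 1 remove [uhb,dse] add [rio,byjtp,hxvn] -> 10 lines: skktg kvbym rio byjtp hxvn uvdzl aeya gsj cmvc nky
Hunk 3: at line 4 remove [uvdzl,aeya,gsj] add [jaj,tbycd,jhq] -> 10 lines: skktg kvbym rio byjtp hxvn jaj tbycd jhq cmvc nky
Hunk 4: at line 4 remove [jaj,tbycd] add [nunro] -> 9 lines: skktg kvbym rio byjtp hxvn nunro jhq cmvc nky
Hunk 5: at line 3 remove [hxvn,nunro,jhq] add [zrose,risof] -> 8 lines: skktg kvbym rio byjtp zrose risof cmvc nky

Answer: skktg
kvbym
rio
byjtp
zrose
risof
cmvc
nky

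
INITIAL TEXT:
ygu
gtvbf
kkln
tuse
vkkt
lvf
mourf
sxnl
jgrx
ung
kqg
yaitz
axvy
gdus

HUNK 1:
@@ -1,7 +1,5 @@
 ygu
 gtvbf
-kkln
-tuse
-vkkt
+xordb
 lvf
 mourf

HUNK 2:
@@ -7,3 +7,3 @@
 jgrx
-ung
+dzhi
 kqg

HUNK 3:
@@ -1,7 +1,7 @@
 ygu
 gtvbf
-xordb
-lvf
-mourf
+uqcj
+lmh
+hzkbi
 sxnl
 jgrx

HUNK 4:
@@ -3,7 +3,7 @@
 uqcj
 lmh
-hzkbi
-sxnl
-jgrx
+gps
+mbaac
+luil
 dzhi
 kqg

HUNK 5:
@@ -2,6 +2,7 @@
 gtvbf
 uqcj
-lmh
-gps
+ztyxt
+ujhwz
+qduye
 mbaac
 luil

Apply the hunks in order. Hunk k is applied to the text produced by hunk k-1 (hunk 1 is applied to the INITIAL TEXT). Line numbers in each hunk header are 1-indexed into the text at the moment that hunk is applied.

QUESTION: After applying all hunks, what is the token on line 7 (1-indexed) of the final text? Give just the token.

Hunk 1: at line 1 remove [kkln,tuse,vkkt] add [xordb] -> 12 lines: ygu gtvbf xordb lvf mourf sxnl jgrx ung kqg yaitz axvy gdus
Hunk 2: at line 7 remove [ung] add [dzhi] -> 12 lines: ygu gtvbf xordb lvf mourf sxnl jgrx dzhi kqg yaitz axvy gdus
Hunk 3: at line 1 remove [xordb,lvf,mourf] add [uqcj,lmh,hzkbi] -> 12 lines: ygu gtvbf uqcj lmh hzkbi sxnl jgrx dzhi kqg yaitz axvy gdus
Hunk 4: at line 3 remove [hzkbi,sxnl,jgrx] add [gps,mbaac,luil] -> 12 lines: ygu gtvbf uqcj lmh gps mbaac luil dzhi kqg yaitz axvy gdus
Hunk 5: at line 2 remove [lmh,gps] add [ztyxt,ujhwz,qduye] -> 13 lines: ygu gtvbf uqcj ztyxt ujhwz qduye mbaac luil dzhi kqg yaitz axvy gdus
Final line 7: mbaac

Answer: mbaac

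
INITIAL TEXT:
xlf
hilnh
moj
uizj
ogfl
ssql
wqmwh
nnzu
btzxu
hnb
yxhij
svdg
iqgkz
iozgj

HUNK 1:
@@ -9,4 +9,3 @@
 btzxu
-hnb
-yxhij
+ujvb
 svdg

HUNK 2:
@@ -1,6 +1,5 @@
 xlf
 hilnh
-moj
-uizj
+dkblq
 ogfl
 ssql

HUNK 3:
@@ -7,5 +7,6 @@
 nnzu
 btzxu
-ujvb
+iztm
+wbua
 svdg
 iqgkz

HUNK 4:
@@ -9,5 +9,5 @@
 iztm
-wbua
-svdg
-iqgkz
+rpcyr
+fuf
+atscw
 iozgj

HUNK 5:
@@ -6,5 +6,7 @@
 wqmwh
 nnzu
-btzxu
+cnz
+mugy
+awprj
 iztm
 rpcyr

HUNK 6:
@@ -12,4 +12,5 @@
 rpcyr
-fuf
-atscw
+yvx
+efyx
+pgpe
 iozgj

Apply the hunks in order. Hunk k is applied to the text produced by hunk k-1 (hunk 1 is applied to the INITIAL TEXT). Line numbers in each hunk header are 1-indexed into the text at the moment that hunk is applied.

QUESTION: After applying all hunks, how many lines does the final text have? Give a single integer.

Answer: 16

Derivation:
Hunk 1: at line 9 remove [hnb,yxhij] add [ujvb] -> 13 lines: xlf hilnh moj uizj ogfl ssql wqmwh nnzu btzxu ujvb svdg iqgkz iozgj
Hunk 2: at line 1 remove [moj,uizj] add [dkblq] -> 12 lines: xlf hilnh dkblq ogfl ssql wqmwh nnzu btzxu ujvb svdg iqgkz iozgj
Hunk 3: at line 7 remove [ujvb] add [iztm,wbua] -> 13 lines: xlf hilnh dkblq ogfl ssql wqmwh nnzu btzxu iztm wbua svdg iqgkz iozgj
Hunk 4: at line 9 remove [wbua,svdg,iqgkz] add [rpcyr,fuf,atscw] -> 13 lines: xlf hilnh dkblq ogfl ssql wqmwh nnzu btzxu iztm rpcyr fuf atscw iozgj
Hunk 5: at line 6 remove [btzxu] add [cnz,mugy,awprj] -> 15 lines: xlf hilnh dkblq ogfl ssql wqmwh nnzu cnz mugy awprj iztm rpcyr fuf atscw iozgj
Hunk 6: at line 12 remove [fuf,atscw] add [yvx,efyx,pgpe] -> 16 lines: xlf hilnh dkblq ogfl ssql wqmwh nnzu cnz mugy awprj iztm rpcyr yvx efyx pgpe iozgj
Final line count: 16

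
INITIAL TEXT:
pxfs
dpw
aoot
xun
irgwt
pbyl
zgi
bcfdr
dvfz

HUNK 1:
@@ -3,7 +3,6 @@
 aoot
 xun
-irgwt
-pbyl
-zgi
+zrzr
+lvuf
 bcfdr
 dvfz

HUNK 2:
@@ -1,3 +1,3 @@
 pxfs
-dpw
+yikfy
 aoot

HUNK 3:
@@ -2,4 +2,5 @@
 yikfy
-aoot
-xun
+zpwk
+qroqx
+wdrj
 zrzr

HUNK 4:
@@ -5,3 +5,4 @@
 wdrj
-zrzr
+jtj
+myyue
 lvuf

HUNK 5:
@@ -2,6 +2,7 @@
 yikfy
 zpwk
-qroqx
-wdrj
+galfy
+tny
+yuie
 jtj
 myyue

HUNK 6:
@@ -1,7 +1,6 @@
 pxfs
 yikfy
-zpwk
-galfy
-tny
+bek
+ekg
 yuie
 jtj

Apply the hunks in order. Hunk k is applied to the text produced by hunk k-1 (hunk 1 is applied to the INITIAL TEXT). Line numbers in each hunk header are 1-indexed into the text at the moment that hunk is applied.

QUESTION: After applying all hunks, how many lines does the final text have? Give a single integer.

Answer: 10

Derivation:
Hunk 1: at line 3 remove [irgwt,pbyl,zgi] add [zrzr,lvuf] -> 8 lines: pxfs dpw aoot xun zrzr lvuf bcfdr dvfz
Hunk 2: at line 1 remove [dpw] add [yikfy] -> 8 lines: pxfs yikfy aoot xun zrzr lvuf bcfdr dvfz
Hunk 3: at line 2 remove [aoot,xun] add [zpwk,qroqx,wdrj] -> 9 lines: pxfs yikfy zpwk qroqx wdrj zrzr lvuf bcfdr dvfz
Hunk 4: at line 5 remove [zrzr] add [jtj,myyue] -> 10 lines: pxfs yikfy zpwk qroqx wdrj jtj myyue lvuf bcfdr dvfz
Hunk 5: at line 2 remove [qroqx,wdrj] add [galfy,tny,yuie] -> 11 lines: pxfs yikfy zpwk galfy tny yuie jtj myyue lvuf bcfdr dvfz
Hunk 6: at line 1 remove [zpwk,galfy,tny] add [bek,ekg] -> 10 lines: pxfs yikfy bek ekg yuie jtj myyue lvuf bcfdr dvfz
Final line count: 10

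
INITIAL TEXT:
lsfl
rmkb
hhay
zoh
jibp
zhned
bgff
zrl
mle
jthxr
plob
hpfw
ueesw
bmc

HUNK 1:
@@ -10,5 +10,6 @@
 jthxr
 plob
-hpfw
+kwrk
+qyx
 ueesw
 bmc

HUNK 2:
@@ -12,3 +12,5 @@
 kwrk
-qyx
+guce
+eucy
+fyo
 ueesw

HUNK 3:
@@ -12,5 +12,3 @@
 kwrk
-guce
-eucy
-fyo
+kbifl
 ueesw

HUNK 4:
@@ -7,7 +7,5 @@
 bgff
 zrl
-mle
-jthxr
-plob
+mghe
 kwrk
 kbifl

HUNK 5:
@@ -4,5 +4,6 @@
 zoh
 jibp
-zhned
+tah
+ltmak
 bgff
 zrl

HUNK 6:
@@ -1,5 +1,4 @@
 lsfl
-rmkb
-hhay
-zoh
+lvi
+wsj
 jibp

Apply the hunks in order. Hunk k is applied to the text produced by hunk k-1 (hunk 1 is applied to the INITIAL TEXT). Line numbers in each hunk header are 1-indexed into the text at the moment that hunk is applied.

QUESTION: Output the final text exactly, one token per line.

Hunk 1: at line 10 remove [hpfw] add [kwrk,qyx] -> 15 lines: lsfl rmkb hhay zoh jibp zhned bgff zrl mle jthxr plob kwrk qyx ueesw bmc
Hunk 2: at line 12 remove [qyx] add [guce,eucy,fyo] -> 17 lines: lsfl rmkb hhay zoh jibp zhned bgff zrl mle jthxr plob kwrk guce eucy fyo ueesw bmc
Hunk 3: at line 12 remove [guce,eucy,fyo] add [kbifl] -> 15 lines: lsfl rmkb hhay zoh jibp zhned bgff zrl mle jthxr plob kwrk kbifl ueesw bmc
Hunk 4: at line 7 remove [mle,jthxr,plob] add [mghe] -> 13 lines: lsfl rmkb hhay zoh jibp zhned bgff zrl mghe kwrk kbifl ueesw bmc
Hunk 5: at line 4 remove [zhned] add [tah,ltmak] -> 14 lines: lsfl rmkb hhay zoh jibp tah ltmak bgff zrl mghe kwrk kbifl ueesw bmc
Hunk 6: at line 1 remove [rmkb,hhay,zoh] add [lvi,wsj] -> 13 lines: lsfl lvi wsj jibp tah ltmak bgff zrl mghe kwrk kbifl ueesw bmc

Answer: lsfl
lvi
wsj
jibp
tah
ltmak
bgff
zrl
mghe
kwrk
kbifl
ueesw
bmc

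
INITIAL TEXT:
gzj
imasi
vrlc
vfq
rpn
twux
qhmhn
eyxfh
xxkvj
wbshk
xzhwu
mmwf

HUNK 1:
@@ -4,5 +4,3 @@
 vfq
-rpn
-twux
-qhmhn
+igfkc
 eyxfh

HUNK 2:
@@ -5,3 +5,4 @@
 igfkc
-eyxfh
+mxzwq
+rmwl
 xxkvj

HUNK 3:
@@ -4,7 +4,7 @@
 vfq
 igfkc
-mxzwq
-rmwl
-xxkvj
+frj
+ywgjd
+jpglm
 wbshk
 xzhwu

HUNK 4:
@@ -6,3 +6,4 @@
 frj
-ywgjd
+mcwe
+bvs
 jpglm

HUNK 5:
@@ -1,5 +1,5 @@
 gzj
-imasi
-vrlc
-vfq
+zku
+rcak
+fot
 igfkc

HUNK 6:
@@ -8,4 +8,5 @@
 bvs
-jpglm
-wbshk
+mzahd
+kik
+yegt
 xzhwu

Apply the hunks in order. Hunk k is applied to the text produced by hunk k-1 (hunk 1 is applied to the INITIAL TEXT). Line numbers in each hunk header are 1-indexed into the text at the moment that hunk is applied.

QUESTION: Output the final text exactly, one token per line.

Answer: gzj
zku
rcak
fot
igfkc
frj
mcwe
bvs
mzahd
kik
yegt
xzhwu
mmwf

Derivation:
Hunk 1: at line 4 remove [rpn,twux,qhmhn] add [igfkc] -> 10 lines: gzj imasi vrlc vfq igfkc eyxfh xxkvj wbshk xzhwu mmwf
Hunk 2: at line 5 remove [eyxfh] add [mxzwq,rmwl] -> 11 lines: gzj imasi vrlc vfq igfkc mxzwq rmwl xxkvj wbshk xzhwu mmwf
Hunk 3: at line 4 remove [mxzwq,rmwl,xxkvj] add [frj,ywgjd,jpglm] -> 11 lines: gzj imasi vrlc vfq igfkc frj ywgjd jpglm wbshk xzhwu mmwf
Hunk 4: at line 6 remove [ywgjd] add [mcwe,bvs] -> 12 lines: gzj imasi vrlc vfq igfkc frj mcwe bvs jpglm wbshk xzhwu mmwf
Hunk 5: at line 1 remove [imasi,vrlc,vfq] add [zku,rcak,fot] -> 12 lines: gzj zku rcak fot igfkc frj mcwe bvs jpglm wbshk xzhwu mmwf
Hunk 6: at line 8 remove [jpglm,wbshk] add [mzahd,kik,yegt] -> 13 lines: gzj zku rcak fot igfkc frj mcwe bvs mzahd kik yegt xzhwu mmwf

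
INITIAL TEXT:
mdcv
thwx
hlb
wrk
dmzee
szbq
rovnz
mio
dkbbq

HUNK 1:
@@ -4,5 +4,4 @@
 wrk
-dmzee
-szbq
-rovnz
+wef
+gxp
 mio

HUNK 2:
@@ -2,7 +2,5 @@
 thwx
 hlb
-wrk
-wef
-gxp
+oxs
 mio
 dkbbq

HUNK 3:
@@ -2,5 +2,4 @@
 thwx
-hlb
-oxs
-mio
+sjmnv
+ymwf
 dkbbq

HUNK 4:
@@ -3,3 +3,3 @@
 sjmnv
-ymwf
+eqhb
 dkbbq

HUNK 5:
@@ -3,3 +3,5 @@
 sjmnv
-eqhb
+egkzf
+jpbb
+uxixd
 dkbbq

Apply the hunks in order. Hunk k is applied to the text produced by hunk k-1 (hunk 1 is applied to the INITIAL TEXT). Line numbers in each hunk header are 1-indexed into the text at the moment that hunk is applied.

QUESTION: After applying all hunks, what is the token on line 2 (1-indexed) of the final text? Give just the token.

Answer: thwx

Derivation:
Hunk 1: at line 4 remove [dmzee,szbq,rovnz] add [wef,gxp] -> 8 lines: mdcv thwx hlb wrk wef gxp mio dkbbq
Hunk 2: at line 2 remove [wrk,wef,gxp] add [oxs] -> 6 lines: mdcv thwx hlb oxs mio dkbbq
Hunk 3: at line 2 remove [hlb,oxs,mio] add [sjmnv,ymwf] -> 5 lines: mdcv thwx sjmnv ymwf dkbbq
Hunk 4: at line 3 remove [ymwf] add [eqhb] -> 5 lines: mdcv thwx sjmnv eqhb dkbbq
Hunk 5: at line 3 remove [eqhb] add [egkzf,jpbb,uxixd] -> 7 lines: mdcv thwx sjmnv egkzf jpbb uxixd dkbbq
Final line 2: thwx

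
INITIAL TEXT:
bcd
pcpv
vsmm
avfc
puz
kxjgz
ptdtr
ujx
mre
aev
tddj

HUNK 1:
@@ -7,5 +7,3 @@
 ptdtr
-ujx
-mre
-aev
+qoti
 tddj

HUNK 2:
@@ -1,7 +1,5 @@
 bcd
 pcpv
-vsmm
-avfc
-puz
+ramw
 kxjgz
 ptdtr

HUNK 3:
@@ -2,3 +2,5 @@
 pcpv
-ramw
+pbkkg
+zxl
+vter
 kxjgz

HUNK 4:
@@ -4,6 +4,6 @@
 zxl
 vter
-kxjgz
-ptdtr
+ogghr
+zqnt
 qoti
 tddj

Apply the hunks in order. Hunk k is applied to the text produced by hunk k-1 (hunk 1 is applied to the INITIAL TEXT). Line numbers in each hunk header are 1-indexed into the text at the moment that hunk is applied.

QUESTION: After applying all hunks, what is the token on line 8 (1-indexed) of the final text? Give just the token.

Hunk 1: at line 7 remove [ujx,mre,aev] add [qoti] -> 9 lines: bcd pcpv vsmm avfc puz kxjgz ptdtr qoti tddj
Hunk 2: at line 1 remove [vsmm,avfc,puz] add [ramw] -> 7 lines: bcd pcpv ramw kxjgz ptdtr qoti tddj
Hunk 3: at line 2 remove [ramw] add [pbkkg,zxl,vter] -> 9 lines: bcd pcpv pbkkg zxl vter kxjgz ptdtr qoti tddj
Hunk 4: at line 4 remove [kxjgz,ptdtr] add [ogghr,zqnt] -> 9 lines: bcd pcpv pbkkg zxl vter ogghr zqnt qoti tddj
Final line 8: qoti

Answer: qoti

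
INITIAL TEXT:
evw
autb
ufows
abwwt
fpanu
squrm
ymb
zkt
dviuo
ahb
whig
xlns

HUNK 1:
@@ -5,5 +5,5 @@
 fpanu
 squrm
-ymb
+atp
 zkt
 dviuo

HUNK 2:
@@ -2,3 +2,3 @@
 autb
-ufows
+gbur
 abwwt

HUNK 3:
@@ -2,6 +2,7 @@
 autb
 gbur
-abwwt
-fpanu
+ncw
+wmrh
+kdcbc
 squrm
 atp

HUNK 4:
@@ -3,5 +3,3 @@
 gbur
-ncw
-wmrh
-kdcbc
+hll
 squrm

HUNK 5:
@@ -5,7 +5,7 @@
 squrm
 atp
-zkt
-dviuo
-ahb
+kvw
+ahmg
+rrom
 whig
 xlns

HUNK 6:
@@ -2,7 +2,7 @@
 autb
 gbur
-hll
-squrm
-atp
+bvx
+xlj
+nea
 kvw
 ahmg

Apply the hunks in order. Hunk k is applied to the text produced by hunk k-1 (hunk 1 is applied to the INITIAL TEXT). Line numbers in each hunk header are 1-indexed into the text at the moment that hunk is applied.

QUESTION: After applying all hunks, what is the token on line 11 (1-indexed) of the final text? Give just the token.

Hunk 1: at line 5 remove [ymb] add [atp] -> 12 lines: evw autb ufows abwwt fpanu squrm atp zkt dviuo ahb whig xlns
Hunk 2: at line 2 remove [ufows] add [gbur] -> 12 lines: evw autb gbur abwwt fpanu squrm atp zkt dviuo ahb whig xlns
Hunk 3: at line 2 remove [abwwt,fpanu] add [ncw,wmrh,kdcbc] -> 13 lines: evw autb gbur ncw wmrh kdcbc squrm atp zkt dviuo ahb whig xlns
Hunk 4: at line 3 remove [ncw,wmrh,kdcbc] add [hll] -> 11 lines: evw autb gbur hll squrm atp zkt dviuo ahb whig xlns
Hunk 5: at line 5 remove [zkt,dviuo,ahb] add [kvw,ahmg,rrom] -> 11 lines: evw autb gbur hll squrm atp kvw ahmg rrom whig xlns
Hunk 6: at line 2 remove [hll,squrm,atp] add [bvx,xlj,nea] -> 11 lines: evw autb gbur bvx xlj nea kvw ahmg rrom whig xlns
Final line 11: xlns

Answer: xlns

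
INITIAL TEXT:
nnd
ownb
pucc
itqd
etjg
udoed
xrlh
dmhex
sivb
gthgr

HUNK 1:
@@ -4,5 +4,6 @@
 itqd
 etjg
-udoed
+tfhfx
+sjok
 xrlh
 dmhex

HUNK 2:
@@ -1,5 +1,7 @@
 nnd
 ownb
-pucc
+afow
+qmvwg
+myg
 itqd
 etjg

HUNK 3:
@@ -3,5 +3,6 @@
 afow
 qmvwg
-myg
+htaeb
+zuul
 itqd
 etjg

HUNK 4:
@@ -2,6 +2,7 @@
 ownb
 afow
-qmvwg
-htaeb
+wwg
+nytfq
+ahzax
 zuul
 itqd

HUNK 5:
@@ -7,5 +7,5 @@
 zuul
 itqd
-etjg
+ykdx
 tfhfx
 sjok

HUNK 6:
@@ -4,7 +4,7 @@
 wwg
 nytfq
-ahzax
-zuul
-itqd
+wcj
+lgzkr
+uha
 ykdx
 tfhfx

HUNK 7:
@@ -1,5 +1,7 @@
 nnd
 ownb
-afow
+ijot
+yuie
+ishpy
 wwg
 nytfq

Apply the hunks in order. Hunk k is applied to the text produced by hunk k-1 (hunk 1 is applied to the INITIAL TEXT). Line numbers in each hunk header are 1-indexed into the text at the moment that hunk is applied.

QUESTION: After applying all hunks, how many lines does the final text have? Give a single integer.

Answer: 17

Derivation:
Hunk 1: at line 4 remove [udoed] add [tfhfx,sjok] -> 11 lines: nnd ownb pucc itqd etjg tfhfx sjok xrlh dmhex sivb gthgr
Hunk 2: at line 1 remove [pucc] add [afow,qmvwg,myg] -> 13 lines: nnd ownb afow qmvwg myg itqd etjg tfhfx sjok xrlh dmhex sivb gthgr
Hunk 3: at line 3 remove [myg] add [htaeb,zuul] -> 14 lines: nnd ownb afow qmvwg htaeb zuul itqd etjg tfhfx sjok xrlh dmhex sivb gthgr
Hunk 4: at line 2 remove [qmvwg,htaeb] add [wwg,nytfq,ahzax] -> 15 lines: nnd ownb afow wwg nytfq ahzax zuul itqd etjg tfhfx sjok xrlh dmhex sivb gthgr
Hunk 5: at line 7 remove [etjg] add [ykdx] -> 15 lines: nnd ownb afow wwg nytfq ahzax zuul itqd ykdx tfhfx sjok xrlh dmhex sivb gthgr
Hunk 6: at line 4 remove [ahzax,zuul,itqd] add [wcj,lgzkr,uha] -> 15 lines: nnd ownb afow wwg nytfq wcj lgzkr uha ykdx tfhfx sjok xrlh dmhex sivb gthgr
Hunk 7: at line 1 remove [afow] add [ijot,yuie,ishpy] -> 17 lines: nnd ownb ijot yuie ishpy wwg nytfq wcj lgzkr uha ykdx tfhfx sjok xrlh dmhex sivb gthgr
Final line count: 17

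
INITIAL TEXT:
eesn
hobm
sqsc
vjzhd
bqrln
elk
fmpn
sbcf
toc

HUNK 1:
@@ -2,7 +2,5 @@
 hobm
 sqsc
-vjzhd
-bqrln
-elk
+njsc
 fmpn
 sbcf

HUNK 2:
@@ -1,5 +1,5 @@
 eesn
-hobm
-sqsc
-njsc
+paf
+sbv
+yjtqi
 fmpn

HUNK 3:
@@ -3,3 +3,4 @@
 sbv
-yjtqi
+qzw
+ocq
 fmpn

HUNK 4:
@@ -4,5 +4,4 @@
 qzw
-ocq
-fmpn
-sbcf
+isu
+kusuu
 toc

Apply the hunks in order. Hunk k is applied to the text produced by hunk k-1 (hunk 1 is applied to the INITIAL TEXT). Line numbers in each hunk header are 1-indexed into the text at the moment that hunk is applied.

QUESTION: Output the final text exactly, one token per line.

Answer: eesn
paf
sbv
qzw
isu
kusuu
toc

Derivation:
Hunk 1: at line 2 remove [vjzhd,bqrln,elk] add [njsc] -> 7 lines: eesn hobm sqsc njsc fmpn sbcf toc
Hunk 2: at line 1 remove [hobm,sqsc,njsc] add [paf,sbv,yjtqi] -> 7 lines: eesn paf sbv yjtqi fmpn sbcf toc
Hunk 3: at line 3 remove [yjtqi] add [qzw,ocq] -> 8 lines: eesn paf sbv qzw ocq fmpn sbcf toc
Hunk 4: at line 4 remove [ocq,fmpn,sbcf] add [isu,kusuu] -> 7 lines: eesn paf sbv qzw isu kusuu toc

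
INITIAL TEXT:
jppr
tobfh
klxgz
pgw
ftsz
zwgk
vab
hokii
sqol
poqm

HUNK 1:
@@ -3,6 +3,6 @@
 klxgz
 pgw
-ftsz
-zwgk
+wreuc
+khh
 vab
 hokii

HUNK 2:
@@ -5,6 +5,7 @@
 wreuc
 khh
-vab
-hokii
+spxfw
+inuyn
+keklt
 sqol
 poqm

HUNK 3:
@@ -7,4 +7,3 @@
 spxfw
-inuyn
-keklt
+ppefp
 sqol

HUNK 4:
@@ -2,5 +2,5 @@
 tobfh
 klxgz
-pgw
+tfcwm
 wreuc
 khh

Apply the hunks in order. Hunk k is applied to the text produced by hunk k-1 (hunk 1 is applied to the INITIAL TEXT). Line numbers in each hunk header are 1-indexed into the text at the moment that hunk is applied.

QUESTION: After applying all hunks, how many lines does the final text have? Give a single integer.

Hunk 1: at line 3 remove [ftsz,zwgk] add [wreuc,khh] -> 10 lines: jppr tobfh klxgz pgw wreuc khh vab hokii sqol poqm
Hunk 2: at line 5 remove [vab,hokii] add [spxfw,inuyn,keklt] -> 11 lines: jppr tobfh klxgz pgw wreuc khh spxfw inuyn keklt sqol poqm
Hunk 3: at line 7 remove [inuyn,keklt] add [ppefp] -> 10 lines: jppr tobfh klxgz pgw wreuc khh spxfw ppefp sqol poqm
Hunk 4: at line 2 remove [pgw] add [tfcwm] -> 10 lines: jppr tobfh klxgz tfcwm wreuc khh spxfw ppefp sqol poqm
Final line count: 10

Answer: 10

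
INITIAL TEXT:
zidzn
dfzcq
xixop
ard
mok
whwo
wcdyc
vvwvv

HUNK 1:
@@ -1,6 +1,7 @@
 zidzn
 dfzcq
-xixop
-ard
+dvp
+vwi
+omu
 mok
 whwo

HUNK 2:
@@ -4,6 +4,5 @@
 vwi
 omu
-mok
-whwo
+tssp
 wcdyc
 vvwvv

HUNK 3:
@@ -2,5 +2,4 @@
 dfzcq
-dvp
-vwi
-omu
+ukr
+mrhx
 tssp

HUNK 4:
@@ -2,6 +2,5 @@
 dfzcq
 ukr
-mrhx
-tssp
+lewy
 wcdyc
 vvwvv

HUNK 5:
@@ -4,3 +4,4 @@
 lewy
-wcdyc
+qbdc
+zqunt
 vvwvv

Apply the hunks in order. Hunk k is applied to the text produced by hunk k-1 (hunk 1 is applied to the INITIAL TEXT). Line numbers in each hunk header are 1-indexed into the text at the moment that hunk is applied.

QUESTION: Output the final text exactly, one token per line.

Hunk 1: at line 1 remove [xixop,ard] add [dvp,vwi,omu] -> 9 lines: zidzn dfzcq dvp vwi omu mok whwo wcdyc vvwvv
Hunk 2: at line 4 remove [mok,whwo] add [tssp] -> 8 lines: zidzn dfzcq dvp vwi omu tssp wcdyc vvwvv
Hunk 3: at line 2 remove [dvp,vwi,omu] add [ukr,mrhx] -> 7 lines: zidzn dfzcq ukr mrhx tssp wcdyc vvwvv
Hunk 4: at line 2 remove [mrhx,tssp] add [lewy] -> 6 lines: zidzn dfzcq ukr lewy wcdyc vvwvv
Hunk 5: at line 4 remove [wcdyc] add [qbdc,zqunt] -> 7 lines: zidzn dfzcq ukr lewy qbdc zqunt vvwvv

Answer: zidzn
dfzcq
ukr
lewy
qbdc
zqunt
vvwvv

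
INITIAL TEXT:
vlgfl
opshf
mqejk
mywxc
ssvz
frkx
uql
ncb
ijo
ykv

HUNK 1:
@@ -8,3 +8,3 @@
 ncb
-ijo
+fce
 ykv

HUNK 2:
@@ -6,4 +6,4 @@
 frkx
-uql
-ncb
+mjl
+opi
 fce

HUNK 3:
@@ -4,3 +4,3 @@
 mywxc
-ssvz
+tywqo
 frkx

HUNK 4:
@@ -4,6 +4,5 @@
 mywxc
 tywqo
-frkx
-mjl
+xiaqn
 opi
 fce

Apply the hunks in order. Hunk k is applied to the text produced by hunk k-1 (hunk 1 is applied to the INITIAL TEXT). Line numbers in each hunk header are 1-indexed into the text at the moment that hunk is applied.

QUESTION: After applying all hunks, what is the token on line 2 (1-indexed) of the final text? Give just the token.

Answer: opshf

Derivation:
Hunk 1: at line 8 remove [ijo] add [fce] -> 10 lines: vlgfl opshf mqejk mywxc ssvz frkx uql ncb fce ykv
Hunk 2: at line 6 remove [uql,ncb] add [mjl,opi] -> 10 lines: vlgfl opshf mqejk mywxc ssvz frkx mjl opi fce ykv
Hunk 3: at line 4 remove [ssvz] add [tywqo] -> 10 lines: vlgfl opshf mqejk mywxc tywqo frkx mjl opi fce ykv
Hunk 4: at line 4 remove [frkx,mjl] add [xiaqn] -> 9 lines: vlgfl opshf mqejk mywxc tywqo xiaqn opi fce ykv
Final line 2: opshf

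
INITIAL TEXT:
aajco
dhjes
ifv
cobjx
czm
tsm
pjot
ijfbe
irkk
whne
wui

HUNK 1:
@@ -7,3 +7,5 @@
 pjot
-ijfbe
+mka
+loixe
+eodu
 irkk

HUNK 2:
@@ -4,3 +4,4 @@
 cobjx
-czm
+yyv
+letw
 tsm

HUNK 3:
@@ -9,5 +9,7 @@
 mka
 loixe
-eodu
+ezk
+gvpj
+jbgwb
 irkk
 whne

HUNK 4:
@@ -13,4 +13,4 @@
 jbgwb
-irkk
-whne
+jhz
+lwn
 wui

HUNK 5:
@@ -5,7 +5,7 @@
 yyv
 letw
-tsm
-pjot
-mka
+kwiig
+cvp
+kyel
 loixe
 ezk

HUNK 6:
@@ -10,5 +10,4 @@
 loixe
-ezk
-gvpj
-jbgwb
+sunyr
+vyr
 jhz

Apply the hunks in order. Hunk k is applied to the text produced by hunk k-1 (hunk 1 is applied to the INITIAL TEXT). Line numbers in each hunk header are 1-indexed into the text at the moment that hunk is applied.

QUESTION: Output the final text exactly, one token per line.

Hunk 1: at line 7 remove [ijfbe] add [mka,loixe,eodu] -> 13 lines: aajco dhjes ifv cobjx czm tsm pjot mka loixe eodu irkk whne wui
Hunk 2: at line 4 remove [czm] add [yyv,letw] -> 14 lines: aajco dhjes ifv cobjx yyv letw tsm pjot mka loixe eodu irkk whne wui
Hunk 3: at line 9 remove [eodu] add [ezk,gvpj,jbgwb] -> 16 lines: aajco dhjes ifv cobjx yyv letw tsm pjot mka loixe ezk gvpj jbgwb irkk whne wui
Hunk 4: at line 13 remove [irkk,whne] add [jhz,lwn] -> 16 lines: aajco dhjes ifv cobjx yyv letw tsm pjot mka loixe ezk gvpj jbgwb jhz lwn wui
Hunk 5: at line 5 remove [tsm,pjot,mka] add [kwiig,cvp,kyel] -> 16 lines: aajco dhjes ifv cobjx yyv letw kwiig cvp kyel loixe ezk gvpj jbgwb jhz lwn wui
Hunk 6: at line 10 remove [ezk,gvpj,jbgwb] add [sunyr,vyr] -> 15 lines: aajco dhjes ifv cobjx yyv letw kwiig cvp kyel loixe sunyr vyr jhz lwn wui

Answer: aajco
dhjes
ifv
cobjx
yyv
letw
kwiig
cvp
kyel
loixe
sunyr
vyr
jhz
lwn
wui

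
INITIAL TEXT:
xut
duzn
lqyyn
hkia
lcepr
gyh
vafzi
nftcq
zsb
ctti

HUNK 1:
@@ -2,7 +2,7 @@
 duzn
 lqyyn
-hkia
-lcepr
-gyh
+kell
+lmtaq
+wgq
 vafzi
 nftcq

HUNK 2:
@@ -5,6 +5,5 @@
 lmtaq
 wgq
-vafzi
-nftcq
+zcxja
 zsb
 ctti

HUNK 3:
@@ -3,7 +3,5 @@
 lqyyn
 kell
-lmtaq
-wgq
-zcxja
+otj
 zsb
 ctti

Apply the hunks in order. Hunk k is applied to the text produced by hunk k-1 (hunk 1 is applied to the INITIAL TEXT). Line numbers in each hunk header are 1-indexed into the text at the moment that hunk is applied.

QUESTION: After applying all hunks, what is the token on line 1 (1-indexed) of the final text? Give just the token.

Hunk 1: at line 2 remove [hkia,lcepr,gyh] add [kell,lmtaq,wgq] -> 10 lines: xut duzn lqyyn kell lmtaq wgq vafzi nftcq zsb ctti
Hunk 2: at line 5 remove [vafzi,nftcq] add [zcxja] -> 9 lines: xut duzn lqyyn kell lmtaq wgq zcxja zsb ctti
Hunk 3: at line 3 remove [lmtaq,wgq,zcxja] add [otj] -> 7 lines: xut duzn lqyyn kell otj zsb ctti
Final line 1: xut

Answer: xut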